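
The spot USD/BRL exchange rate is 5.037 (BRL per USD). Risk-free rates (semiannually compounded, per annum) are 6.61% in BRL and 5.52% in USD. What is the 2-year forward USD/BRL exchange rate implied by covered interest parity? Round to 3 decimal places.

By covered interest parity, F = S · (1+r_BRL/2)^(2T) / (1+r_USD/2)^(2T)
= 5.037 × 1.138899 / 1.115055 = 5.037 × 1.021384
F = 5.145 BRL per USD

5.145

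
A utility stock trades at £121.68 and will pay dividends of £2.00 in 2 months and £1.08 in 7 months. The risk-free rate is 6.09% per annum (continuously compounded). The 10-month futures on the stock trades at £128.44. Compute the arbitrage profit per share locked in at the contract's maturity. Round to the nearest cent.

£3.60 per share

PV(dividends) I = 2.00·e^(−0.0609·2/12) + 1.08·e^(−0.0609·7/12) = 3.0221
Fair futures F* = (S − I)·e^(rT) = (121.68 − 3.0221)·e^0.050750 = 118.6579 × 1.052060 = 124.8352
Market £128.44 > fair 124.8352: forward overpriced → cash-and-carry (borrow at r, buy the stock and collect the dividends, short the forward).
Profit at T = |F_mkt − F*| = |128.44 − 124.8352| = £3.60 per share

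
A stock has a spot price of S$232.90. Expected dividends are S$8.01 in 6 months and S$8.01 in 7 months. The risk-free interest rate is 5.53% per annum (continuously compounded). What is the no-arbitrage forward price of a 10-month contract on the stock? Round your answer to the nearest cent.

S$227.60

PV(dividends) I = 8.01·e^(−0.0553·6/12) + 8.01·e^(−0.0553·7/12)
I = 7.7916 + 7.7557 = 15.5473
F = (S − I)·e^(rT) = (232.90 − 15.5473) · e^(0.0553·10/12)
= 217.3527 · e^0.046083 = 217.3527 × 1.047161 = S$227.60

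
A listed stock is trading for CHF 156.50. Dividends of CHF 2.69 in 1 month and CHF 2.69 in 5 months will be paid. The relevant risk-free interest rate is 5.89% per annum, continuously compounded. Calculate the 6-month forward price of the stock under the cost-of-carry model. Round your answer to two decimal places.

PV(dividends) I = 2.69·e^(−0.0589·1/12) + 2.69·e^(−0.0589·5/12)
I = 2.6768 + 2.6248 = 5.3016
F = (S − I)·e^(rT) = (156.50 − 5.3016) · e^(0.0589·6/12)
= 151.1984 · e^0.029450 = 151.1984 × 1.029888 = CHF 155.72

CHF 155.72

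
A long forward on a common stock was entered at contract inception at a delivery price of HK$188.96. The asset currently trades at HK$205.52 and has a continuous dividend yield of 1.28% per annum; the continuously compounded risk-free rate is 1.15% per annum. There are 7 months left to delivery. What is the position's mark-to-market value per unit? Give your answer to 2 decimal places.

HK$16.29

Current fair forward for the remaining 7 months: F = S·e^((r − q)·T), (r − q) = 0.0115 − 0.0128 = -0.0013
F = 205.52 · e^(-0.0013 × 7/12) = 205.52 × 0.999242 = 205.3642
Value of long forward = (F − K)·e^(−rT) = (205.3642 − 188.96) · e^(−0.0115·7/12)
= 16.4042 × 0.993314 = 16.29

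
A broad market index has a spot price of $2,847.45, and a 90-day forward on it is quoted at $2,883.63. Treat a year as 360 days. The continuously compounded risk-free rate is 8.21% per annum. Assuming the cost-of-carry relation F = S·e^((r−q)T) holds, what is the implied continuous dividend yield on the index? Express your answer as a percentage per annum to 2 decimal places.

3.16%

From F = S·e^((r−q)T): (r − q) = ln(F/S)/T
ln(2883.63/2847.45) = ln(1.012706) = 0.012626
(r − q) = 0.012626 / (90/360) = 0.050504
q = r − ln(F/S)/T = 0.0821 − 0.050504 = 0.031596
q = 3.16%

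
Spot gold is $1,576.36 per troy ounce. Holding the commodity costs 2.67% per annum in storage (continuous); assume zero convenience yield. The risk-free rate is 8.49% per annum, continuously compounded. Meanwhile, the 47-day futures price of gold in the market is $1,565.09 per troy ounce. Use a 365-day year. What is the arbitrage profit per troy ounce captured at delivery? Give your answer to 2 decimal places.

Fair futures: F* = S·e^(carry·T), with carry = (r + u) = 0.0849 + 0.0267 = 0.1116
F* = 1576.36 · e^(0.1116 × 47/365) = 1576.36 · e^0.01437041 = 1576.36 × 1.01447416 = $1599.1765
Market $1565.09 < fair $1599.1765: forward underpriced → reverse cash-and-carry (short spot, go long the forward).
At maturity, profit = |F_mkt − F*| = |1565.09 − 1599.1765| = $34.09 per troy ounce

$34.09 per troy ounce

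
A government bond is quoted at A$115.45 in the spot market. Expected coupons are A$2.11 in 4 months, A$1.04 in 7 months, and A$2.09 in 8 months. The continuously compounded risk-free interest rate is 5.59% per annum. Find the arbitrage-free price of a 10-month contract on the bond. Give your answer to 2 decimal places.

PV(coupons) I = 2.11·e^(−0.0559·4/12) + 1.04·e^(−0.0559·7/12) + 2.09·e^(−0.0559·8/12)
I = 2.0710 + 1.0066 + 2.0135 = 5.0911
F = (S − I)·e^(rT) = (115.45 − 5.0911) · e^(0.0559·10/12)
= 110.3589 · e^0.046583 = 110.3589 × 1.047685 = A$115.62

A$115.62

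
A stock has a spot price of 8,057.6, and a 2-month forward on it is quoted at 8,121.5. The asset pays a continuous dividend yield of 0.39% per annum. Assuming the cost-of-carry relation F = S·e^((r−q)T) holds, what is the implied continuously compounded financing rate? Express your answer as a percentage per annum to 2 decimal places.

From F = S·e^((r−q)T): (r − q) = ln(F/S)/T
ln(8121.5/8057.6) = ln(1.007930) = 0.007899
(r − q) = 0.007899 / (2/12) = 0.047394
r = ln(F/S)/T + q = 0.047394 + 0.0039 = 0.051294
r = 5.13%

5.13%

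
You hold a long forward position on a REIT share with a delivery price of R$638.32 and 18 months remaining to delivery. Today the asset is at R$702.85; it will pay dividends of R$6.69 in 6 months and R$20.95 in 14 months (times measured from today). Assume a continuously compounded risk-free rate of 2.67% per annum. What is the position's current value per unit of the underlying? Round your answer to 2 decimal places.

R$62.68

PV(remaining dividends) I = 6.69·e^(−0.0267·6/12) + 20.95·e^(−0.0267·14/12) = 26.9087
Current forward F = (S − I)·e^(rT) = (702.85 − 26.9087)·e^(0.0267·18/12) = 675.9413 × 1.040863 = 703.5623
Value (long) = (F − K)·e^(−rT) = (703.5623 − 638.32) × 0.960741 = 62.6810
Value = R$62.68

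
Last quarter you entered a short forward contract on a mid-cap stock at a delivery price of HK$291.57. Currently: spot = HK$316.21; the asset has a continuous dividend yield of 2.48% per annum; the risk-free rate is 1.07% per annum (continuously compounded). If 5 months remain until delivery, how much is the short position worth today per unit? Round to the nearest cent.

-HK$22.69

Current fair forward for the remaining 5 months: F = S·e^((r − q)·T), (r − q) = 0.0107 − 0.0248 = -0.0141
F = 316.21 · e^(-0.0141 × 5/12) = 316.21 × 0.994142 = 314.3576
Value of long forward = (F − K)·e^(−rT) = (314.3576 − 291.57) · e^(−0.0107·5/12)
= 22.7876 × 0.995552 = 22.69
Short position value = −(long value) = -HK$22.69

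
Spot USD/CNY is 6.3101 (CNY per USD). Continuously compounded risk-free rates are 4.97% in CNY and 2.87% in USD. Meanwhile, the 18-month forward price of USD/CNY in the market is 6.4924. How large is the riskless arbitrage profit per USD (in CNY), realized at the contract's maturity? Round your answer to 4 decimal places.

0.0196 per USD (in CNY)

Fair forward: F* = S·e^(carry·T), with carry = (r_CNY − r_USD) = 0.0497 − 0.0287 = 0.0210
F* = 6.3101 · e^(0.0210 × 18/12) = 6.3101 · e^0.031500 = 6.3101 × 1.032001 = 6.5120
Market 6.4924 < fair 6.5120: forward underpriced → reverse cash-and-carry (short spot, go long the forward).
At maturity, profit = |F_mkt − F*| = |6.4924 − 6.5120| = 0.0196 per USD (in CNY)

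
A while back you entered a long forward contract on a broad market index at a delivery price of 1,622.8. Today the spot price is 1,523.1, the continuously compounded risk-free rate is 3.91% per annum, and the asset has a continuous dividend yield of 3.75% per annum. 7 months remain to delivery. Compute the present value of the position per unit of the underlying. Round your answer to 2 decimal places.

-96.06

Current fair forward for the remaining 7 months: F = S·e^((r − q)·T), (r − q) = 0.0391 − 0.0375 = 0.0016
F = 1523.1 · e^(0.0016 × 7/12) = 1523.1 × 1.00093377 = 1524.5222
Value of long forward = (F − K)·e^(−rT) = (1524.5222 − 1622.8) · e^(−0.0391·7/12)
= -98.2778 × 0.97744981 = -96.06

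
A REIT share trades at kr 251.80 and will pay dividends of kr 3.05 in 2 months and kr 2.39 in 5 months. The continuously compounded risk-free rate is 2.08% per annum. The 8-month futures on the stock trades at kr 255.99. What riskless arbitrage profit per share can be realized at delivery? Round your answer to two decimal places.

PV(dividends) I = 3.05·e^(−0.0208·2/12) + 2.39·e^(−0.0208·5/12) = 5.4088
Fair futures F* = (S − I)·e^(rT) = (251.80 − 5.4088)·e^0.013867 = 246.3912 × 1.013964 = 249.8318
Market kr 255.99 > fair 249.8318: forward overpriced → cash-and-carry (borrow at r, buy the stock and collect the dividends, short the forward).
Profit at T = |F_mkt − F*| = |255.99 − 249.8318| = kr 6.16 per share

kr 6.16 per share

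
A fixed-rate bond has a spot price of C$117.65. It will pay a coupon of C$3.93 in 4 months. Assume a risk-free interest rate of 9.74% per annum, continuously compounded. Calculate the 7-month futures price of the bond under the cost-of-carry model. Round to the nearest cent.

PV(coupons) I = 3.93·e^(−0.0974·4/12)
I = 3.8045
F = (S − I)·e^(rT) = (117.65 − 3.8045) · e^(0.0974·7/12)
= 113.8455 · e^0.056817 = 113.8455 × 1.058462 = C$120.50

C$120.50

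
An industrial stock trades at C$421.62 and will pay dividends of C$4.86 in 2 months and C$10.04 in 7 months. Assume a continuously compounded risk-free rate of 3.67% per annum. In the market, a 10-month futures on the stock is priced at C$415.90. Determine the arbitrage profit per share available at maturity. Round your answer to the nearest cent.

C$3.70 per share

PV(dividends) I = 4.86·e^(−0.0367·2/12) + 10.04·e^(−0.0367·7/12) = 14.6577
Fair futures F* = (S − I)·e^(rT) = (421.62 − 14.6577)·e^0.030583 = 406.9623 × 1.031055 = 419.6005
Market C$415.90 < fair 419.6005: forward underpriced → reverse cash-and-carry (short the stock, invest proceeds at r, pay the dividends, go long the forward).
Profit at T = |F_mkt − F*| = |415.90 − 419.6005| = C$3.70 per share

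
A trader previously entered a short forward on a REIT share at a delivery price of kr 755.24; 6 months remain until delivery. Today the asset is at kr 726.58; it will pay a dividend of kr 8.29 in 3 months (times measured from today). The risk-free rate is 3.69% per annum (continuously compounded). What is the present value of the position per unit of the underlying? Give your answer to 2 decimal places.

PV(remaining dividends) I = 8.29·e^(−0.0369·3/12) = 8.2139
Current forward F = (S − I)·e^(rT) = (726.58 − 8.2139)·e^(0.0369·6/12) = 718.3661 × 1.018621 = 731.7428
Value (long) = (F − K)·e^(−rT) = (731.7428 − 755.24) × 0.981719 = -23.0676
Short position value = −(long value) = kr 23.07

kr 23.07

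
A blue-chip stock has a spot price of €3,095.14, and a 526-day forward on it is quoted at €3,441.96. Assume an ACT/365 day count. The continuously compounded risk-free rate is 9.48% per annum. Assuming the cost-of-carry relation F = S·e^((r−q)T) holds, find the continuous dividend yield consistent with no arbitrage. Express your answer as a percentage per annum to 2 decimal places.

2.11%

From F = S·e^((r−q)T): (r − q) = ln(F/S)/T
ln(3441.96/3095.14) = ln(1.112053) = 0.106208
(r − q) = 0.106208 / (526/365) = 0.073699
q = r − ln(F/S)/T = 0.0948 − 0.073699 = 0.021101
q = 2.11%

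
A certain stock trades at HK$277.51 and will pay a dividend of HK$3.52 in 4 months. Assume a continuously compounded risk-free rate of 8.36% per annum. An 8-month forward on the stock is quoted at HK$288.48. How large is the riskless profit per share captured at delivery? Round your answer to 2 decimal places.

HK$1.32 per share

PV(dividends) I = 3.52·e^(−0.0836·4/12) = 3.4233
Fair forward F* = (S − I)·e^(rT) = (277.51 − 3.4233)·e^0.055733 = 274.0867 × 1.057315 = 289.7960
Market HK$288.48 < fair 289.7960: forward underpriced → reverse cash-and-carry (short the stock, invest proceeds at r, pay the dividends, go long the forward).
Profit at T = |F_mkt − F*| = |288.48 − 289.7960| = HK$1.32 per share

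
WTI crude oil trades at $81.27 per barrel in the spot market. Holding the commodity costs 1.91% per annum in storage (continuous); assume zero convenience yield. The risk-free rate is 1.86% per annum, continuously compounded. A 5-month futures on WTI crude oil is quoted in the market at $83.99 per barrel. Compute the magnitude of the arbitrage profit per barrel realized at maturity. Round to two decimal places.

$1.43 per barrel

Fair futures: F* = S·e^(carry·T), with carry = (r + u) = 0.0186 + 0.0191 = 0.0377
F* = 81.27 · e^(0.0377 × 5/12) = 81.27 · e^0.015708 = 81.27 × 1.015832 = $82.5567
Market $83.99 > fair $82.5567: forward overpriced → cash-and-carry (buy spot, short the forward).
At maturity, profit = |F_mkt − F*| = |83.99 − 82.5567| = $1.43 per barrel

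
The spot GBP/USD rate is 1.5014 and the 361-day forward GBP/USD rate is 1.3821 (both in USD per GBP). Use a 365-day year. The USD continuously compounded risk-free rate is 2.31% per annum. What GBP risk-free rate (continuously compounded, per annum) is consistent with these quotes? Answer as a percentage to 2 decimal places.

F = S·e^((r_USD − r_GBP)T) ⇒ r_GBP = r_USD − ln(F/S)/T
ln(1.3821/1.5014) = -0.082794; /(361/365) = -0.083711
r_GBP = 0.0231 + 0.083711 = 0.106811
r_GBP = 10.68%

10.68%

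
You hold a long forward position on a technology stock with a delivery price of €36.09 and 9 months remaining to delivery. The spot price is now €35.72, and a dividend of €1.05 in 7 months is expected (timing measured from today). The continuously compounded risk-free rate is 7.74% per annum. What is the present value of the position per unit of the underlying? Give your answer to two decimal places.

PV(remaining dividends) I = 1.05·e^(−0.0774·7/12) = 1.0036
Current forward F = (S − I)·e^(rT) = (35.72 − 1.0036)·e^(0.0774·9/12) = 34.7164 × 1.059768 = 36.7913
Value (long) = (F − K)·e^(−rT) = (36.7913 − 36.09) × 0.943603 = 0.6617
Value = €0.66

€0.66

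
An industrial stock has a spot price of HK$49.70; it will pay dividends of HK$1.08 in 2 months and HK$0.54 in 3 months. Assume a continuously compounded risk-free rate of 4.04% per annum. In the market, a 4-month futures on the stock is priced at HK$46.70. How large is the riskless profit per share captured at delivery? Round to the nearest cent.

HK$2.04 per share

PV(dividends) I = 1.08·e^(−0.0404·2/12) + 0.54·e^(−0.0404·3/12) = 1.6073
Fair futures F* = (S − I)·e^(rT) = (49.70 − 1.6073)·e^0.013467 = 48.0927 × 1.013558 = 48.7447
Market HK$46.70 < fair 48.7447: forward underpriced → reverse cash-and-carry (short the stock, invest proceeds at r, pay the dividends, go long the forward).
Profit at T = |F_mkt − F*| = |46.70 − 48.7447| = HK$2.04 per share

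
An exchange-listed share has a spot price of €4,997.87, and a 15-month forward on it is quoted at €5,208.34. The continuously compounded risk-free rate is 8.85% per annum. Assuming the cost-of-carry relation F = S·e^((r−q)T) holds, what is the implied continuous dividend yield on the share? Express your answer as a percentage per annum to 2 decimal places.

5.55%

From F = S·e^((r−q)T): (r − q) = ln(F/S)/T
ln(5208.34/4997.87) = ln(1.042112) = 0.041249
(r − q) = 0.041249 / (15/12) = 0.032999
q = r − ln(F/S)/T = 0.0885 − 0.032999 = 0.055501
q = 5.55%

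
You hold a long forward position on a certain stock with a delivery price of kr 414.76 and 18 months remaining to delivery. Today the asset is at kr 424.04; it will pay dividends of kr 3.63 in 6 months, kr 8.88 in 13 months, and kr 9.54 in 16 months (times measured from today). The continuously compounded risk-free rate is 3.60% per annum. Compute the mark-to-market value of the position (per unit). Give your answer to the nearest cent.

kr 9.88

PV(remaining dividends) I = 3.63·e^(−0.0360·6/12) + 8.88·e^(−0.0360·13/12) + 9.54·e^(−0.0360·16/12) = 21.1985
Current forward F = (S − I)·e^(rT) = (424.04 − 21.1985)·e^(0.0360·18/12) = 402.8415 × 1.055485 = 425.1932
Value (long) = (F − K)·e^(−rT) = (425.1932 − 414.76) × 0.947432 = 9.8847
Value = kr 9.88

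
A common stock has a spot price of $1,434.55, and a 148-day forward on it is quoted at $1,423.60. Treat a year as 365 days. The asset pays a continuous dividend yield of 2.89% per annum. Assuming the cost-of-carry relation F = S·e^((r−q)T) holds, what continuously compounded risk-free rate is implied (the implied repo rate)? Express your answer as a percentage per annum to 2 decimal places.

1.00%

From F = S·e^((r−q)T): (r − q) = ln(F/S)/T
ln(1423.60/1434.55) = ln(0.992367) = -0.007662
(r − q) = -0.007662 / (148/365) = -0.018896
r = ln(F/S)/T + q = -0.018896 + 0.0289 = 0.010004
r = 1.00%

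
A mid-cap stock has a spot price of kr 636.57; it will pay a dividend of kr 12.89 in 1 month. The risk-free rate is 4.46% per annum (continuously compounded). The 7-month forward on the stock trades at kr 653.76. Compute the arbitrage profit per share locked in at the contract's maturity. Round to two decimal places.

kr 13.59 per share

PV(dividends) I = 12.89·e^(−0.0446·1/12) = 12.8422
Fair forward F* = (S − I)·e^(rT) = (636.57 − 12.8422)·e^0.026017 = 623.7278 × 1.026358 = 640.1680
Market kr 653.76 > fair 640.1680: forward overpriced → cash-and-carry (borrow at r, buy the stock and collect the dividends, short the forward).
Profit at T = |F_mkt − F*| = |653.76 − 640.1680| = kr 13.59 per share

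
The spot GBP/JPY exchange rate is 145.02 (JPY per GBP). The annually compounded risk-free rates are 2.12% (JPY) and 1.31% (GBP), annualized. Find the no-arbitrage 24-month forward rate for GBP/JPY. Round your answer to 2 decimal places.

By covered interest parity, F = S · (1+r_JPY)^T / (1+r_GBP)^T
= 145.02 × 1.042849 / 1.026372 = 145.02 × 1.016054
F = 147.35 JPY per GBP

147.35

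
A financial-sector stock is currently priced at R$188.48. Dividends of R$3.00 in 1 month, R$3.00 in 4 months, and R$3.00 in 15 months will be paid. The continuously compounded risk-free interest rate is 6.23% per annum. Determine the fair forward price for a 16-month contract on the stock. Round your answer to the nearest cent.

R$195.35

PV(dividends) I = 3.00·e^(−0.0623·1/12) + 3.00·e^(−0.0623·4/12) + 3.00·e^(−0.0623·15/12)
I = 2.9845 + 2.9383 + 2.7752 = 8.6980
F = (S − I)·e^(rT) = (188.48 − 8.6980) · e^(0.0623·16/12)
= 179.7820 · e^0.083067 = 179.7820 × 1.086615 = R$195.35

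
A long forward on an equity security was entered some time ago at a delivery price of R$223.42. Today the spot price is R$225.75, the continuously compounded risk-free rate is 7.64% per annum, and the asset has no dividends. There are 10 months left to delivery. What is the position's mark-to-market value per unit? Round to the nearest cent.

Current fair forward for the remaining 10 months: F = S·e^(r·T), r = 0.0764
F = 225.75 · e^(0.0764 × 10/12) = 225.75 × 1.065737 = 240.5901
Value of long forward = (F − K)·e^(−rT) = (240.5901 − 223.42) · e^(−0.0764·10/12)
= 17.1701 × 0.938318 = 16.11

R$16.11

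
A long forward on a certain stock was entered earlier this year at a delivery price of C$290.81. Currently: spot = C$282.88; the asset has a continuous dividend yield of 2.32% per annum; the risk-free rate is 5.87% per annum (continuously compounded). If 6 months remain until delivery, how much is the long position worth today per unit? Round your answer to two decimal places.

Current fair forward for the remaining 6 months: F = S·e^((r − q)·T), (r − q) = 0.0587 − 0.0232 = 0.0355
F = 282.88 · e^(0.0355 × 6/12) = 282.88 × 1.017908 = 287.9458
Value of long forward = (F − K)·e^(−rT) = (287.9458 − 290.81) · e^(−0.0587·6/12)
= -2.8642 × 0.971077 = -2.78

-C$2.78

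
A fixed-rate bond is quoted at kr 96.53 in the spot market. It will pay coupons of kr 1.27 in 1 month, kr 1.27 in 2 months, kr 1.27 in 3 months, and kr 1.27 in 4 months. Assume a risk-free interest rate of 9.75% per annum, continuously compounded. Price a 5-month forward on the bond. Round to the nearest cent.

kr 95.35

PV(coupons) I = 1.27·e^(−0.0975·1/12) + 1.27·e^(−0.0975·2/12) + 1.27·e^(−0.0975·3/12) + 1.27·e^(−0.0975·4/12)
I = 1.2597 + 1.2495 + 1.2394 + 1.2294 = 4.9780
F = (S − I)·e^(rT) = (96.53 − 4.9780) · e^(0.0975·5/12)
= 91.5520 · e^0.040625 = 91.5520 × 1.041461 = kr 95.35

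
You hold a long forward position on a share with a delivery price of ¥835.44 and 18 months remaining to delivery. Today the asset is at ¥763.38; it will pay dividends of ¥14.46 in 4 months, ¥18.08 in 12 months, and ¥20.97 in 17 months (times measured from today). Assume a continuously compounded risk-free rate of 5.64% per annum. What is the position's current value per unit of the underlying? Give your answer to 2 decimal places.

-¥54.93

PV(remaining dividends) I = 14.46·e^(−0.0564·4/12) + 18.08·e^(−0.0564·12/12) + 20.97·e^(−0.0564·17/12) = 50.6389
Current forward F = (S − I)·e^(rT) = (763.38 − 50.6389)·e^(0.0564·18/12) = 712.7411 × 1.088282 = 775.6633
Value (long) = (F − K)·e^(−rT) = (775.6633 − 835.44) × 0.918880 = -54.9276
Value = -¥54.93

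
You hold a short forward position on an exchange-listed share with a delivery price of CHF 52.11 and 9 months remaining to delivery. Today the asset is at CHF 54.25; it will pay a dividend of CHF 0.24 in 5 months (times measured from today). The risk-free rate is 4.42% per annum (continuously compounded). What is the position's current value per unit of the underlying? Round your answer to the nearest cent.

PV(remaining dividends) I = 0.24·e^(−0.0442·5/12) = 0.2356
Current forward F = (S − I)·e^(rT) = (54.25 − 0.2356)·e^(0.0442·9/12) = 54.0144 × 1.033706 = 55.8350
Value (long) = (F − K)·e^(−rT) = (55.8350 − 52.11) × 0.967393 = 3.6035
Short position value = −(long value) = -CHF 3.60

-CHF 3.60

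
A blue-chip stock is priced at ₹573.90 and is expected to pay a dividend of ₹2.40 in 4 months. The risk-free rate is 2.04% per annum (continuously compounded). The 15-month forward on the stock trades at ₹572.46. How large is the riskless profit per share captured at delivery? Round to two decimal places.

PV(dividends) I = 2.40·e^(−0.0204·4/12) = 2.3837
Fair forward F* = (S − I)·e^(rT) = (573.90 − 2.3837)·e^0.025500 = 571.5163 × 1.025828 = 586.2774
Market ₹572.46 < fair 586.2774: forward underpriced → reverse cash-and-carry (short the stock, invest proceeds at r, pay the dividends, go long the forward).
Profit at T = |F_mkt − F*| = |572.46 − 586.2774| = ₹13.82 per share

₹13.82 per share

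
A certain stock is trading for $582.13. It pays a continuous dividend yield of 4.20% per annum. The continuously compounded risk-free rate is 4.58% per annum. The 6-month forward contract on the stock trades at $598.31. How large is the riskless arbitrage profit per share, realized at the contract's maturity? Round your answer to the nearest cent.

Fair forward: F* = S·e^(carry·T), with carry = (r − q) = 0.0458 − 0.0420 = 0.0038
F* = 582.13 · e^(0.0038 × 6/12) = 582.13 · e^0.001900 = 582.13 × 1.001902 = $583.2372
Market $598.31 > fair $583.2372: forward overpriced → cash-and-carry (buy spot, short the forward).
At maturity, profit = |F_mkt − F*| = |598.31 − 583.2372| = $15.07 per share

$15.07 per share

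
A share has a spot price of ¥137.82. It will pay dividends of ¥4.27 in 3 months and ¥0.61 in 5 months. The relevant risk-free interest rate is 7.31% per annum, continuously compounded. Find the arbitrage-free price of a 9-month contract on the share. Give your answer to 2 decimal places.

¥140.53

PV(dividends) I = 4.27·e^(−0.0731·3/12) + 0.61·e^(−0.0731·5/12)
I = 4.1927 + 0.5917 = 4.7844
F = (S − I)·e^(rT) = (137.82 − 4.7844) · e^(0.0731·9/12)
= 133.0356 · e^0.054825 = 133.0356 × 1.056356 = ¥140.53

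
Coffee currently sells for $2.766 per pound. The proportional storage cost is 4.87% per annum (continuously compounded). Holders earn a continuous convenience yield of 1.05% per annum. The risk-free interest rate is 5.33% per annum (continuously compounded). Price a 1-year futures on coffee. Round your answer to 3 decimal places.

Net carry = r + u − y = 0.0533 + 0.0487 − 0.0105 = 0.0915
F = S·e^((r+u−y)T) = 2.766 · e^(0.0915 × 12/12) = 2.766 · e^0.091500
= 2.766 × 1.095817 = $3.031 per pound

$3.031 per pound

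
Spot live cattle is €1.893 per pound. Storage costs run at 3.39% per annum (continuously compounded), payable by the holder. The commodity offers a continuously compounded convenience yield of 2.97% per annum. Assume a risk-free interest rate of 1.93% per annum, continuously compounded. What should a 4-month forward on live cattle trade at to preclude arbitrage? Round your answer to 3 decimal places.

Net carry = r + u − y = 0.0193 + 0.0339 − 0.0297 = 0.0235
F = S·e^((r+u−y)T) = 1.893 · e^(0.0235 × 4/12) = 1.893 · e^0.007833
= 1.893 × 1.007864 = €1.908 per pound

€1.908 per pound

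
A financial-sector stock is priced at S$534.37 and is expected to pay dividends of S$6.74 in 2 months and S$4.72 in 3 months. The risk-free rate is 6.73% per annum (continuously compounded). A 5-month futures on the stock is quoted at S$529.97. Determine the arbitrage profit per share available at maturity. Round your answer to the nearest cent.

S$7.97 per share

PV(dividends) I = 6.74·e^(−0.0673·2/12) + 4.72·e^(−0.0673·3/12) = 11.3061
Fair futures F* = (S − I)·e^(rT) = (534.37 − 11.3061)·e^0.028042 = 523.0639 × 1.028439 = 537.9393
Market S$529.97 < fair 537.9393: forward underpriced → reverse cash-and-carry (short the stock, invest proceeds at r, pay the dividends, go long the forward).
Profit at T = |F_mkt − F*| = |529.97 − 537.9393| = S$7.97 per share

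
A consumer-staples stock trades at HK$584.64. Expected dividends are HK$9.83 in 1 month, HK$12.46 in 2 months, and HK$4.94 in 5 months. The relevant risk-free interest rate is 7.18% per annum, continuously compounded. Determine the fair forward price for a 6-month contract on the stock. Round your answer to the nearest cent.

PV(dividends) I = 9.83·e^(−0.0718·1/12) + 12.46·e^(−0.0718·2/12) + 4.94·e^(−0.0718·5/12)
I = 9.7714 + 12.3118 + 4.7944 = 26.8776
F = (S − I)·e^(rT) = (584.64 − 26.8776) · e^(0.0718·6/12)
= 557.7624 · e^0.035900 = 557.7624 × 1.036552 = HK$578.15

HK$578.15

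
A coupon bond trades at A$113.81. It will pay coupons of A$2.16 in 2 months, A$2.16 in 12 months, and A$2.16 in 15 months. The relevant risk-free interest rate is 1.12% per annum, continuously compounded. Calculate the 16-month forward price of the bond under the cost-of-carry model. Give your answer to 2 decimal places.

PV(coupons) I = 2.16·e^(−0.0112·2/12) + 2.16·e^(−0.0112·12/12) + 2.16·e^(−0.0112·15/12)
I = 2.1560 + 2.1359 + 2.1300 = 6.4219
F = (S − I)·e^(rT) = (113.81 − 6.4219) · e^(0.0112·16/12)
= 107.3881 · e^0.014933 = 107.3881 × 1.015045 = A$109.00

A$109.00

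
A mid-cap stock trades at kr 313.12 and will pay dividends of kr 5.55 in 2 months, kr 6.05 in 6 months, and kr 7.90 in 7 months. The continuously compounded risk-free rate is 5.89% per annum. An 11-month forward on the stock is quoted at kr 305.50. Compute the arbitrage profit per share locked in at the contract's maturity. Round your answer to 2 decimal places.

kr 4.93 per share

PV(dividends) I = 5.55·e^(−0.0589·2/12) + 6.05·e^(−0.0589·6/12) + 7.90·e^(−0.0589·7/12) = 19.0034
Fair forward F* = (S − I)·e^(rT) = (313.12 − 19.0034)·e^0.053992 = 294.1166 × 1.055476 = 310.4330
Market kr 305.50 < fair 310.4330: forward underpriced → reverse cash-and-carry (short the stock, invest proceeds at r, pay the dividends, go long the forward).
Profit at T = |F_mkt − F*| = |305.50 − 310.4330| = kr 4.93 per share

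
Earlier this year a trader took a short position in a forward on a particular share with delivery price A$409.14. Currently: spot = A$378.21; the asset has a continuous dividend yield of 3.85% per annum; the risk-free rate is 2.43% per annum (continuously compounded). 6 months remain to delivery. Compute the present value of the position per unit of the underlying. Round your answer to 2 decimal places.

A$33.20

Current fair forward for the remaining 6 months: F = S·e^((r − q)·T), (r − q) = 0.0243 − 0.0385 = -0.0142
F = 378.21 · e^(-0.0142 × 6/12) = 378.21 × 0.992925 = 375.5342
Value of long forward = (F − K)·e^(−rT) = (375.5342 − 409.14) · e^(−0.0243·6/12)
= -33.6058 × 0.987924 = -33.20
Short position value = −(long value) = A$33.20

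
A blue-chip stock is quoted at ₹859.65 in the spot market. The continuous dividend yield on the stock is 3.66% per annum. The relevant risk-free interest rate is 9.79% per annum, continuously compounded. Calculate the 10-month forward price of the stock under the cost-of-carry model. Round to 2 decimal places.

₹904.70

F = S·e^((r − q)T) = 859.65 · e^((0.0979 − 0.0366) × 10/12)
= 859.65 · e^0.051083 = 859.65 × 1.052410
F = ₹904.70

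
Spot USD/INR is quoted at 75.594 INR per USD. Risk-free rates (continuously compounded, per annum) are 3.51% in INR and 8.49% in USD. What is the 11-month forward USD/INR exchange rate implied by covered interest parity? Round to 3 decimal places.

72.221

F = S·e^((r_INR − r_USD)T) = 75.594 · e^((0.0351 − 0.0849) × 11/12)
= 75.594 · e^-0.045650 = 75.594 × 0.955376
F = 72.221 INR per USD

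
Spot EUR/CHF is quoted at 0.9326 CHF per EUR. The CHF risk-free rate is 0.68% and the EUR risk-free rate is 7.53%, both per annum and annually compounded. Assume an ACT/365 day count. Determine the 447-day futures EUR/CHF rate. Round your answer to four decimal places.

0.8604

By covered interest parity, F = S · (1+r_CHF)^T / (1+r_EUR)^T
= 0.9326 × 1.008334 / 1.092982 = 0.9326 × 0.922553
F = 0.8604 CHF per EUR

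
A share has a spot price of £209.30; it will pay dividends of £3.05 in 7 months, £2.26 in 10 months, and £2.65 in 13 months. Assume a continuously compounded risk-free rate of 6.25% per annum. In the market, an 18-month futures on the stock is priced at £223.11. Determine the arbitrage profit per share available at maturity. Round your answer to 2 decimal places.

PV(dividends) I = 3.05·e^(−0.0625·7/12) + 2.26·e^(−0.0625·10/12) + 2.65·e^(−0.0625·13/12) = 7.5626
Fair futures F* = (S − I)·e^(rT) = (209.30 − 7.5626)·e^0.093750 = 201.7374 × 1.098285 = 221.5652
Market £223.11 > fair 221.5652: forward overpriced → cash-and-carry (borrow at r, buy the stock and collect the dividends, short the forward).
Profit at T = |F_mkt − F*| = |223.11 − 221.5652| = £1.54 per share

£1.54 per share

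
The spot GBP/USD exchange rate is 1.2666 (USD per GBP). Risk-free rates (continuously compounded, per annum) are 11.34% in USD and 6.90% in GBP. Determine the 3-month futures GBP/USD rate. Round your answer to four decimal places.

F = S·e^((r_USD − r_GBP)T) = 1.2666 · e^((0.1134 − 0.0690) × 3/12)
= 1.2666 · e^0.011100 = 1.2666 × 1.011162
F = 1.2807 USD per GBP

1.2807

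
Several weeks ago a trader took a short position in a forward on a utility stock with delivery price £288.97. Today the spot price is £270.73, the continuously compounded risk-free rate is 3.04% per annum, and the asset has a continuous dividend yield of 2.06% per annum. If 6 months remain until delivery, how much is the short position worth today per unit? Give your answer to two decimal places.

£16.66

Current fair forward for the remaining 6 months: F = S·e^((r − q)·T), (r − q) = 0.0304 − 0.0206 = 0.0098
F = 270.73 · e^(0.0098 × 6/12) = 270.73 × 1.004912 = 272.0598
Value of long forward = (F − K)·e^(−rT) = (272.0598 − 288.97) · e^(−0.0304·6/12)
= -16.9102 × 0.984915 = -16.66
Short position value = −(long value) = £16.66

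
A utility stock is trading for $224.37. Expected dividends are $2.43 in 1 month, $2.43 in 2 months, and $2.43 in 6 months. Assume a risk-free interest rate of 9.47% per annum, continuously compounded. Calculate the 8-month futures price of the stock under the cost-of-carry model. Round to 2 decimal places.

$231.41

PV(dividends) I = 2.43·e^(−0.0947·1/12) + 2.43·e^(−0.0947·2/12) + 2.43·e^(−0.0947·6/12)
I = 2.4109 + 2.3919 + 2.3176 = 7.1204
F = (S − I)·e^(rT) = (224.37 − 7.1204) · e^(0.0947·8/12)
= 217.2496 · e^0.063133 = 217.2496 × 1.065168 = $231.41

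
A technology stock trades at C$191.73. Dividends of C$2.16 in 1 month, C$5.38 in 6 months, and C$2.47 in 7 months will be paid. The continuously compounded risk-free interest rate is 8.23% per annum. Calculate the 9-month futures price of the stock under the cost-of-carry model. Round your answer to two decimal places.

PV(dividends) I = 2.16·e^(−0.0823·1/12) + 5.38·e^(−0.0823·6/12) + 2.47·e^(−0.0823·7/12)
I = 2.1452 + 5.1631 + 2.3542 = 9.6625
F = (S − I)·e^(rT) = (191.73 − 9.6625) · e^(0.0823·9/12)
= 182.0675 · e^0.061725 = 182.0675 × 1.063670 = C$193.66

C$193.66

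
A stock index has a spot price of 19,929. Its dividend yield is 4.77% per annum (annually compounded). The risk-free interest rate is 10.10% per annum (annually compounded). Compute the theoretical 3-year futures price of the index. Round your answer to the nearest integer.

F = S · (1+r)^T / (1+q)^T
= 19929 × 1.334633 / 1.150034 = 19929 × 1.160516
F = 23,128

23,128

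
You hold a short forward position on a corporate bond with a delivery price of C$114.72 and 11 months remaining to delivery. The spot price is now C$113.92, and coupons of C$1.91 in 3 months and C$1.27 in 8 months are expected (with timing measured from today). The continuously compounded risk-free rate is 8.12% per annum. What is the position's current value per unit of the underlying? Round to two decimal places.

PV(remaining coupons) I = 1.91·e^(−0.0812·3/12) + 1.27·e^(−0.0812·8/12) = 3.0747
Current forward F = (S − I)·e^(rT) = (113.92 − 3.0747)·e^(0.0812·11/12) = 110.8453 × 1.077274 = 119.4108
Value (long) = (F − K)·e^(−rT) = (119.4108 − 114.72) × 0.928269 = 4.3543
Short position value = −(long value) = -C$4.35

-C$4.35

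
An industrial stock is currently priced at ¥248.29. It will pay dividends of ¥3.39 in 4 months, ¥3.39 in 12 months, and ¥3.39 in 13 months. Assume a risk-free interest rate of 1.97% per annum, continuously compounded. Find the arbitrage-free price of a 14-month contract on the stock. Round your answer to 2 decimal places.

¥243.82

PV(dividends) I = 3.39·e^(−0.0197·4/12) + 3.39·e^(−0.0197·12/12) + 3.39·e^(−0.0197·13/12)
I = 3.3678 + 3.3239 + 3.3184 = 10.0101
F = (S − I)·e^(rT) = (248.29 − 10.0101) · e^(0.0197·14/12)
= 238.2799 · e^0.022983 = 238.2799 × 1.023249 = ¥243.82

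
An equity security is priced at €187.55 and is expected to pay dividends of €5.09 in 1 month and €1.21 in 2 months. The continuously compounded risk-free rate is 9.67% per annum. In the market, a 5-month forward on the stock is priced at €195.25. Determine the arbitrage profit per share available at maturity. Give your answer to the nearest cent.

PV(dividends) I = 5.09·e^(−0.0967·1/12) + 1.21·e^(−0.0967·2/12) = 6.2398
Fair forward F* = (S − I)·e^(rT) = (187.55 − 6.2398)·e^0.040292 = 181.3102 × 1.041115 = 188.7648
Market €195.25 > fair 188.7648: forward overpriced → cash-and-carry (borrow at r, buy the stock and collect the dividends, short the forward).
Profit at T = |F_mkt − F*| = |195.25 − 188.7648| = €6.49 per share

€6.49 per share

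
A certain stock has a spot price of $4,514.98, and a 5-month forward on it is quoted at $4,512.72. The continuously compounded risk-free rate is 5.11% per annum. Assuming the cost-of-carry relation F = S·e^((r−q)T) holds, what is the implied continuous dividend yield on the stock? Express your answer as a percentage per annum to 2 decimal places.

From F = S·e^((r−q)T): (r − q) = ln(F/S)/T
ln(4512.72/4514.98) = ln(0.999499) = -0.000501
(r − q) = -0.000501 / (5/12) = -0.001202
q = r − ln(F/S)/T = 0.0511 + 0.001202 = 0.052302
q = 5.23%

5.23%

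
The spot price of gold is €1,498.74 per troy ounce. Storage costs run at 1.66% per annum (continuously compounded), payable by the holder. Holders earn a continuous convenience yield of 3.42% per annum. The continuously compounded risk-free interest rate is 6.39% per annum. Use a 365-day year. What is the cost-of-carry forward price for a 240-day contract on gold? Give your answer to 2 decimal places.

€1,545.07 per troy ounce

Net carry = r + u − y = 0.0639 + 0.0166 − 0.0342 = 0.0463
F = S·e^((r+u−y)T) = 1498.74 · e^(0.0463 × 240/365) = 1498.74 · e^0.03044384
= 1498.74 × 1.03091199 = €1,545.07 per troy ounce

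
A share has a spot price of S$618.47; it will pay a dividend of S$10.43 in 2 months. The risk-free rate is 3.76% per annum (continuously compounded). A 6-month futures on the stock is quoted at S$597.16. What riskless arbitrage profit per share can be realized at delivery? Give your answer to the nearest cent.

PV(dividends) I = 10.43·e^(−0.0376·2/12) = 10.3648
Fair futures F* = (S − I)·e^(rT) = (618.47 − 10.3648)·e^0.018800 = 608.1052 × 1.018978 = 619.6458
Market S$597.16 < fair 619.6458: forward underpriced → reverse cash-and-carry (short the stock, invest proceeds at r, pay the dividends, go long the forward).
Profit at T = |F_mkt − F*| = |597.16 − 619.6458| = S$22.49 per share

S$22.49 per share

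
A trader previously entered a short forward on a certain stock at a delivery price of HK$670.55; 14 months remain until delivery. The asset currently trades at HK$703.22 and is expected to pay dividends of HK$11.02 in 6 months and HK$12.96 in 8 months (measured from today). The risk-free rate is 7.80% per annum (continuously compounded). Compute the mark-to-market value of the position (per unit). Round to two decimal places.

PV(remaining dividends) I = 11.02·e^(−0.0780·6/12) + 12.96·e^(−0.0780·8/12) = 22.9018
Current forward F = (S − I)·e^(rT) = (703.22 − 22.9018)·e^(0.0780·14/12) = 680.3182 × 1.095269 = 745.1314
Value (long) = (F − K)·e^(−rT) = (745.1314 − 670.55) × 0.913018 = 68.0942
Short position value = −(long value) = -HK$68.09

-HK$68.09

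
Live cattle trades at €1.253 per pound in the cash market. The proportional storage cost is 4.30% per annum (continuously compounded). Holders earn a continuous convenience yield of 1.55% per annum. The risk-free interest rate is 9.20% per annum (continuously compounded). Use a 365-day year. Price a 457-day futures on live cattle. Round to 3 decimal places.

Net carry = r + u − y = 0.0920 + 0.0430 − 0.0155 = 0.1195
F = S·e^((r+u−y)T) = 1.253 · e^(0.1195 × 457/365) = 1.253 · e^0.149621
= 1.253 × 1.161394 = €1.455 per pound

€1.455 per pound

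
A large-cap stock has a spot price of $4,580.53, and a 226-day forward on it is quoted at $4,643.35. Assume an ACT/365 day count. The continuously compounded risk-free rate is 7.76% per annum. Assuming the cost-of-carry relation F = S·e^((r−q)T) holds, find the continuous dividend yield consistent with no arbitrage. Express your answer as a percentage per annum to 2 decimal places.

From F = S·e^((r−q)T): (r − q) = ln(F/S)/T
ln(4643.35/4580.53) = ln(1.013715) = 0.013622
(r − q) = 0.013622 / (226/365) = 0.022000
q = r − ln(F/S)/T = 0.0776 − 0.022000 = 0.055600
q = 5.56%

5.56%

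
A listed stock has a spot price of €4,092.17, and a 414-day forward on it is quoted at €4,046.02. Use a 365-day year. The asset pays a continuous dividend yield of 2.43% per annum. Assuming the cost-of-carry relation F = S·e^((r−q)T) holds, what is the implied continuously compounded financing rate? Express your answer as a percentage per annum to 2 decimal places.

1.43%

From F = S·e^((r−q)T): (r − q) = ln(F/S)/T
ln(4046.02/4092.17) = ln(0.988722) = -0.011342
(r − q) = -0.011342 / (414/365) = -0.010000
r = ln(F/S)/T + q = -0.010000 + 0.0243 = 0.014300
r = 1.43%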